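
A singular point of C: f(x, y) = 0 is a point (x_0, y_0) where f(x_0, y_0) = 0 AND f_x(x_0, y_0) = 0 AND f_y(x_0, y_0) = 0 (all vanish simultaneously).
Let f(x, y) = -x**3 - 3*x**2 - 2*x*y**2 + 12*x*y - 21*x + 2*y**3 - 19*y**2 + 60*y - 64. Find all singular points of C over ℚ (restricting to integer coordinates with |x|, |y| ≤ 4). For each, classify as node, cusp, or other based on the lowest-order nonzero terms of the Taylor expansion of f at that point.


Singular points: {(-1, 3)}; classification: cusp.

Compute partial derivatives:
  f_x = -3*x**2 - 6*x - 2*y**2 + 12*y - 21.
  f_y = -4*x*y + 12*x + 6*y**2 - 38*y + 60.
Scan x_0 ∈ {−4, ..., 4}. For each x_0, f_y(x_0, y) is a polynomial in y; find its integer roots y ∈ {−4, ..., 4}, then test f_x and f at those candidates.
  x = -4: f_y(-4, y) = 6*y**2 - 22*y + 12; vanishes at y ∈ {3}. (-4, 3): f_x = -27 ≠ 0.
  x = -3: f_y(-3, y) = 6*y**2 - 26*y + 24; vanishes at y ∈ {3}. (-3, 3): f_x = -12 ≠ 0.
  x = -2: f_y(-2, y) = 6*y**2 - 30*y + 36; vanishes at y ∈ {2, 3}. (-2, 2): f_x = -5 ≠ 0; (-2, 3): f_x = -3 ≠ 0.
  x = -1: f_y(-1, y) = 6*y**2 - 34*y + 48; vanishes at y ∈ {3}. (-1, 3): f_x = 0, f = 0 — SINGULAR.
  x = 0: f_y(0, y) = 6*y**2 - 38*y + 60; vanishes at y ∈ {3}. (0, 3): f_x = -3 ≠ 0.
  x = 1: f_y(1, y) = 6*y**2 - 42*y + 72; vanishes at y ∈ {3, 4}. (1, 3): f_x = -12 ≠ 0; (1, 4): f_x = -14 ≠ 0.
  x = 2: f_y(2, y) = 6*y**2 - 46*y + 84; vanishes at y ∈ {3}. (2, 3): f_x = -27 ≠ 0.
  x = 3: f_y(3, y) = 6*y**2 - 50*y + 96; vanishes at y ∈ {3}. (3, 3): f_x = -48 ≠ 0.
  x = 4: f_y(4, y) = 6*y**2 - 54*y + 108; vanishes at y ∈ {3}. (4, 3): f_x = -75 ≠ 0.
Only singular point on the grid: (-1, 3).
Classify: substitute x = -1 + u, y = 3 + v and expand: f = -u**3 - 2*u*v**2 + 2*v**3 + v**2.
No constant or linear terms (consistent with a singular point). Quadratic part: v**2. Cubic part: -u**3 - 2*u*v**2 + 2*v**3.
The quadratic part v**2 is a perfect square, so there is a single (double) tangent line v = 0, i.e. y = 3. Restricting the cubic part to that line (v = 0) leaves -u**3 ≠ 0, so f is not divisible by v and the branch is v² ≈ u**3 to lowest order — this is a cusp.
Classification: cusp.


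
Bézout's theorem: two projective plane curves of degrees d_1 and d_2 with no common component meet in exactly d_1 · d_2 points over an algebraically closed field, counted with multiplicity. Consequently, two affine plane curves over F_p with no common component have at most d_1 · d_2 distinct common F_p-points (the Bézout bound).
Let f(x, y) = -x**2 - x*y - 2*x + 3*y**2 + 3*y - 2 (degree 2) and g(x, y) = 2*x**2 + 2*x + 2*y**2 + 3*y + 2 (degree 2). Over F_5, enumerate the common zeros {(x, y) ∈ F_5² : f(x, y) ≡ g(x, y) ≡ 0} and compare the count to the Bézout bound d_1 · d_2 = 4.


Common zeros: {(3, 2)}; count = 1; Bézout bound = 4.

deg(f) = 2, deg(g) = 2, so Bézout bound = 4.
Scan x ∈ F_5. For each x, list the y ∈ F_5 with f(x, y) ≡ 0 and those with g(x, y) ≡ 0 (mod 5); the common zeros in that column are the intersection.
  x = 0: f ≡ 0 at y ∈ ∅; g ≡ 0 at y ∈ ∅; common: ∅.
  x = 1: f ≡ 0 at y ∈ {0, 1}; g ≡ 0 at y ∈ {2, 4}; common: ∅.
  x = 2: f ≡ 0 at y ∈ {0, 3}; g ≡ 0 at y ∈ ∅; common: ∅.
  x = 3: f ≡ 0 at y ∈ {2, 3}; g ≡ 0 at y ∈ {2, 4}; common: {2}.
  x = 4: f ≡ 0 at y ∈ ∅; g ≡ 0 at y ∈ ∅; common: ∅.
Collecting: common zeros = {(3, 2)}, so the count is 1.
Comparison with the Bézout bound: 1 ≤ 4 = deg(f)·deg(g), as expected for curves with no common component (the affine F_5-count falls short of the bound because intersections may lie at infinity, over extension fields, or carry multiplicity).


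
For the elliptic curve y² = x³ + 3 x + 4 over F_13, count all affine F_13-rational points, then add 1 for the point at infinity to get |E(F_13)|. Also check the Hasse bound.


Affine points = {(0, 2), (0, 11), (3, 1), (3, 12), (5, 1), (5, 12), (6, 2), (6, 11), (7, 2), (7, 11), (11, 4), (11, 9), (12, 0)}; affine count = 13; |E(F_13)| = 14.

Discriminant check: Δ ∝ 4a³ + 27b² = 4·3³ + 27·4² = 4·27 + 27·16 ≡ 7 (mod 13). Nonzero ⇒ E is nonsingular.
For each x ∈ F_13, compute rhs = x³ + 3·x + 4 mod 13, then count y ∈ F_13 with y² ≡ rhs.
  x = 0: rhs = 4, matching y values: 2, 11 (2 points).
  x = 1: rhs = 8, matching y values: none (0 points).
  x = 2: rhs = 5, matching y values: none (0 points).
  x = 3: rhs = 1, matching y values: 1, 12 (2 points).
  x = 4: rhs = 2, matching y values: none (0 points).
  x = 5: rhs = 1, matching y values: 1, 12 (2 points).
  x = 6: rhs = 4, matching y values: 2, 11 (2 points).
  x = 7: rhs = 4, matching y values: 2, 11 (2 points).
  x = 8: rhs = 7, matching y values: none (0 points).
  x = 9: rhs = 6, matching y values: none (0 points).
  x = 10: rhs = 7, matching y values: none (0 points).
  x = 11: rhs = 3, matching y values: 4, 9 (2 points).
  x = 12: rhs = 0, matching y values: 0 (1 points).
Total affine count: 13.
Full point count |E(F_13)| = 13 + 1 = 14.
Hasse bound: |14 − (13+1)| = |0| = 0 ≤ 2√13 ≈ 7.2111 ✓.


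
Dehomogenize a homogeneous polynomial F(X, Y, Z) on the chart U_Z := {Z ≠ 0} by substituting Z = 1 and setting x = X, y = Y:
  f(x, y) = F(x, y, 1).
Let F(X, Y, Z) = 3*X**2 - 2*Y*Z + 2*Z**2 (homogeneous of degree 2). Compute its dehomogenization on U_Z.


f(x, y) = 3*x**2 - 2*y + 2

On U_Z we set Z = 1. Each monomial c·X^i·Y^j·Z^k in F becomes c·x^i·y^j·1^k = c·x^i·y^j.
Substituting Z = 1: F(X, Y, 1) = 3*x**2 - 2*y + 2.
Note: deg(f) ≤ deg(F) = 2; strict inequality happens when F is divisible by Z (lost terms).


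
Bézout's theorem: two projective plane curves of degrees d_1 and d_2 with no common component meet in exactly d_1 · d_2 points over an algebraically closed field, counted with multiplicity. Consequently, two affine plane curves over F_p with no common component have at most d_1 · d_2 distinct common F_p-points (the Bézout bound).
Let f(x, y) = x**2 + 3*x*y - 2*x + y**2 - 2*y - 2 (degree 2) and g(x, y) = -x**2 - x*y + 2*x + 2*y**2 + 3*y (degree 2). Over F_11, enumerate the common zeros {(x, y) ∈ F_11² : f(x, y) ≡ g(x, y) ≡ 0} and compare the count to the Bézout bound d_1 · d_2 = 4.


Common zeros: ∅; count = 0; Bézout bound = 4.

deg(f) = 2, deg(g) = 2, so Bézout bound = 4.
Scan x ∈ F_11. For each x, list the y ∈ F_11 with f(x, y) ≡ 0 and those with g(x, y) ≡ 0 (mod 11); the common zeros in that column are the intersection.
  x = 0: f ≡ 0 at y ∈ {6, 7}; g ≡ 0 at y ∈ {0, 4}; common: ∅.
  x = 1: f ≡ 0 at y ∈ ∅; g ≡ 0 at y ∈ ∅; common: ∅.
  x = 2: f ≡ 0 at y ∈ ∅; g ≡ 0 at y ∈ {0, 5}; common: ∅.
  x = 3: f ≡ 0 at y ∈ {7, 8}; g ≡ 0 at y ∈ ∅; common: ∅.
  x = 4: f ≡ 0 at y ∈ ∅; g ≡ 0 at y ∈ ∅; common: ∅.
  x = 5: f ≡ 0 at y ∈ ∅; g ≡ 0 at y ∈ {2, 10}; common: ∅.
  x = 6: f ≡ 0 at y ∈ {0, 6}; g ≡ 0 at y ∈ {2, 5}; common: ∅.
  x = 7: f ≡ 0 at y ∈ {0, 3}; g ≡ 0 at y ∈ ∅; common: ∅.
  x = 8: f ≡ 0 at y ∈ {3, 8}; g ≡ 0 at y ∈ ∅; common: ∅.
  x = 9: f ≡ 0 at y ∈ ∅; g ≡ 0 at y ∈ {4, 10}; common: ∅.
  x = 10: f ≡ 0 at y ∈ ∅; g ≡ 0 at y ∈ ∅; common: ∅.
Collecting: common zeros = ∅, so the count is 0.
Comparison with the Bézout bound: 0 ≤ 4 = deg(f)·deg(g), as expected for curves with no common component (the affine F_11-count falls short of the bound because intersections may lie at infinity, over extension fields, or carry multiplicity).


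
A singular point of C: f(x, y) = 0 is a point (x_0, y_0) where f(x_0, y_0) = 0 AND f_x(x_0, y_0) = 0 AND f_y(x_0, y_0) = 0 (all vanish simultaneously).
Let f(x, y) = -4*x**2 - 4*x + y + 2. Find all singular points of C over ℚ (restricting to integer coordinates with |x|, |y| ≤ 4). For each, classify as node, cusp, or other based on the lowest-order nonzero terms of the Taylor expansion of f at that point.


No singular points in the scanned grid; C is smooth there.

Compute partial derivatives:
  f_x = -8*x - 4.
  f_y = 1.
f_y = 1 is a nonzero constant, so f_y never vanishes: no point (x, y) can satisfy f = f_x = f_y = 0. In particular no (x, y) ∈ {−4, ..., 4}² is singular; the curve is smooth.


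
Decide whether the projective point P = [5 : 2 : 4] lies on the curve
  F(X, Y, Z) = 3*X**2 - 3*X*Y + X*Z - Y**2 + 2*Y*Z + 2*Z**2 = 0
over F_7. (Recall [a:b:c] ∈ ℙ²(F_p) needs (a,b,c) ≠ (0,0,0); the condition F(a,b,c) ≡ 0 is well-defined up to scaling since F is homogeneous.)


F(5,2,4) ≡ 4 (mod 7); P is NOT on the curve.

Evaluate F(5, 2, 4) term-by-term (mod 7).
  3*X**2 ↦ 3·25·1·1 = 75
  -3*X*Y ↦ -3·5·2·1 = -30
  X*Z ↦ 1·5·1·4 = 20
  -Y**2 ↦ -1·1·4·1 = -4
  2*Y*Z ↦ 2·1·2·4 = 16
  2*Z**2 ↦ 2·1·1·16 = 32
Sum: F(5, 2, 4) = (75) + (-30) + (20) + (-4) + (16) + (32) = 109.
Reducing mod 7: 109 ≡ 4 (mod 7).
Since F(a, b, c) ≡ 4 ≠ 0 (mod 7), P does NOT lie on the curve.


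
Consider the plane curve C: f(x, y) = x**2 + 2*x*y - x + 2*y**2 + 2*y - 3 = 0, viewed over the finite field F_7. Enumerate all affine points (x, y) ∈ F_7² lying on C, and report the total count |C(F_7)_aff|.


Affine F_7-points: {(0, 3), (2, 1), (2, 3), (4, 1), (5, 2), (5, 6), (6, 2), (6, 5)}; count = 8.

For each of the 49 pairs (x, y) ∈ F_7², evaluate f(x, y) mod 7. Record the zeros.
  x = 0: [0↦4, 1↦1, 2↦2, 3↦0, 4↦2, 5↦1, 6↦4]  zeros at y ∈ {3}
  x = 1: [0↦4, 1↦3, 2↦6, 3↦6, 4↦3, 5↦4, 6↦2]  zeros at y ∈ ∅
  x = 2: [0↦6, 1↦0, 2↦5, 3↦0, 4↦6, 5↦2, 6↦2]  zeros at y ∈ {1, 3}
  x = 3: [0↦3, 1↦6, 2↦6, 3↦3, 4↦4, 5↦2, 6↦4]  zeros at y ∈ ∅
  x = 4: [0↦2, 1↦0, 2↦2, 3↦1, 4↦4, 5↦4, 6↦1]  zeros at y ∈ {1}
  x = 5: [0↦3, 1↦3, 2↦0, 3↦1, 4↦6, 5↦1, 6↦0]  zeros at y ∈ {2, 6}
  x = 6: [0↦6, 1↦1, 2↦0, 3↦3, 4↦3, 5↦0, 6↦1]  zeros at y ∈ {2, 5}
Collecting zeros: affine points = {(0, 3), (2, 1), (2, 3), (4, 1), (5, 2), (5, 6), (6, 2), (6, 5)}.
Total count |C(F_7)_aff| = 8.


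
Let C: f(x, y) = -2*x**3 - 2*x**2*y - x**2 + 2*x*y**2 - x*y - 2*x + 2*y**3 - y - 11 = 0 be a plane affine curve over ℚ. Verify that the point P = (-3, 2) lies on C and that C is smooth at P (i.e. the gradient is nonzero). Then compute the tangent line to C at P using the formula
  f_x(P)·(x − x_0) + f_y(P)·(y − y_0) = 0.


Tangent line at P: -20*x - 16*y - 28 = 0.

Step 1: f(-3, 2) = 0, so P lies on C.
Step 2: partial derivatives
  f_x(x, y) = -6*x**2 - 4*x*y - 2*x + 2*y**2 - y - 2, f_y(x, y) = -2*x**2 + 4*x*y - x + 6*y**2 - 1.
  f_x(P) = -20, f_y(P) = -16 (gradient nonzero, so P is smooth).
Step 3: tangent line at P: -20·(x − -3) + -16·(y − 2) = 0.
Expanding: -20*x - 16*y - 28 = 0.


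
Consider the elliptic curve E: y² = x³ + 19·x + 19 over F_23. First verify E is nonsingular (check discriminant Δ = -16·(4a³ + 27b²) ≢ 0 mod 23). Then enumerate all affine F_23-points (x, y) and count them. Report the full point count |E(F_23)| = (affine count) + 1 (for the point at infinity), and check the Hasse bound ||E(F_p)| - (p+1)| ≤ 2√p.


Affine points = {(1, 4), (1, 19), (5, 3), (5, 20), (6, 2), (6, 21), (7, 9), (7, 14), (8, 4), (8, 19), (10, 6), (10, 17), (11, 8), (11, 15), (13, 5), (13, 18), (14, 4), (14, 19), (16, 7), (16, 16), (18, 11), (18, 12), (20, 2), (20, 21)}; affine count = 24; |E(F_23)| = 25.

Discriminant check: Δ ∝ 4a³ + 27b² = 4·19³ + 27·19² = 4·6859 + 27·361 ≡ 15 (mod 23). Nonzero ⇒ E is nonsingular.
For each x ∈ F_23, compute rhs = x³ + 19·x + 19 mod 23, then count y ∈ F_23 with y² ≡ rhs.
  x = 0: rhs = 19, matching y values: none (0 points).
  x = 1: rhs = 16, matching y values: 4, 19 (2 points).
  x = 2: rhs = 19, matching y values: none (0 points).
  x = 3: rhs = 11, matching y values: none (0 points).
  x = 4: rhs = 21, matching y values: none (0 points).
  x = 5: rhs = 9, matching y values: 3, 20 (2 points).
  x = 6: rhs = 4, matching y values: 2, 21 (2 points).
  x = 7: rhs = 12, matching y values: 9, 14 (2 points).
  x = 8: rhs = 16, matching y values: 4, 19 (2 points).
  x = 9: rhs = 22, matching y values: none (0 points).
  x = 10: rhs = 13, matching y values: 6, 17 (2 points).
  x = 11: rhs = 18, matching y values: 8, 15 (2 points).
  x = 12: rhs = 20, matching y values: none (0 points).
  x = 13: rhs = 2, matching y values: 5, 18 (2 points).
  x = 14: rhs = 16, matching y values: 4, 19 (2 points).
  x = 15: rhs = 22, matching y values: none (0 points).
  x = 16: rhs = 3, matching y values: 7, 16 (2 points).
  x = 17: rhs = 11, matching y values: none (0 points).
  x = 18: rhs = 6, matching y values: 11, 12 (2 points).
  x = 19: rhs = 17, matching y values: none (0 points).
  x = 20: rhs = 4, matching y values: 2, 21 (2 points).
  x = 21: rhs = 19, matching y values: none (0 points).
  x = 22: rhs = 22, matching y values: none (0 points).
Total affine count: 24.
Full point count |E(F_23)| = 24 + 1 = 25.
Hasse bound: |25 − (23+1)| = |1| = 1 ≤ 2√23 ≈ 9.5917 ✓.


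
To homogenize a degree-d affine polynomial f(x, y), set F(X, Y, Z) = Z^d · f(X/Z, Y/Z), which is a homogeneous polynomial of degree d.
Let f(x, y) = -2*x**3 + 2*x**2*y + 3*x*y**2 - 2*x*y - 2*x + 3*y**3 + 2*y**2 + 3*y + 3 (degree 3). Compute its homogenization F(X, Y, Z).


F(X, Y, Z) = -2*X**3 + 2*X**2*Y + 3*X*Y**2 - 2*X*Y*Z - 2*X*Z**2 + 3*Y**3 + 2*Y**2*Z + 3*Y*Z**2 + 3*Z**3

deg(f) = 3.
Substitute x = X/Z, y = Y/Z into f, then multiply by Z^3.
  monomial -2·x^3·y^0 ↦ -2·X^3·Y^0·Z^0.
  monomial 2·x^2·y^1 ↦ 2·X^2·Y^1·Z^0.
  monomial 3·x^1·y^2 ↦ 3·X^1·Y^2·Z^0.
  monomial -2·x^1·y^1 ↦ -2·X^1·Y^1·Z^1.
  monomial -2·x^1·y^0 ↦ -2·X^1·Y^0·Z^2.
  monomial 3·x^0·y^3 ↦ 3·X^0·Y^3·Z^0.
  monomial 2·x^0·y^2 ↦ 2·X^0·Y^2·Z^1.
  monomial 3·x^0·y^1 ↦ 3·X^0·Y^1·Z^2.
  monomial 3·x^0·y^0 ↦ 3·X^0·Y^0·Z^3.
Collecting: F(X, Y, Z) = -2*X**3 + 2*X**2*Y + 3*X*Y**2 - 2*X*Y*Z - 2*X*Z**2 + 3*Y**3 + 2*Y**2*Z + 3*Y*Z**2 + 3*Z**3.


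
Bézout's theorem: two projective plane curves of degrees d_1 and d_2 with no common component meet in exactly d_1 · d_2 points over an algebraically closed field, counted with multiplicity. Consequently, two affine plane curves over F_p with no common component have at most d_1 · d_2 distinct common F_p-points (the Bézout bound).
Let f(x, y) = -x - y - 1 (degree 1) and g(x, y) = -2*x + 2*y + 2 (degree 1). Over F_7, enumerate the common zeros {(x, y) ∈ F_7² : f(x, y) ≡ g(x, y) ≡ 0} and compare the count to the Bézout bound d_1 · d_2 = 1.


Common zeros: {(0, 6)}; count = 1; Bézout bound = 1.

deg(f) = 1, deg(g) = 1, so Bézout bound = 1.
Scan x ∈ F_7. For each x, list the y ∈ F_7 with f(x, y) ≡ 0 and those with g(x, y) ≡ 0 (mod 7); the common zeros in that column are the intersection.
  x = 0: f ≡ 0 at y ∈ {6}; g ≡ 0 at y ∈ {6}; common: {6}.
  x = 1: f ≡ 0 at y ∈ {5}; g ≡ 0 at y ∈ {0}; common: ∅.
  x = 2: f ≡ 0 at y ∈ {4}; g ≡ 0 at y ∈ {1}; common: ∅.
  x = 3: f ≡ 0 at y ∈ {3}; g ≡ 0 at y ∈ {2}; common: ∅.
  x = 4: f ≡ 0 at y ∈ {2}; g ≡ 0 at y ∈ {3}; common: ∅.
  x = 5: f ≡ 0 at y ∈ {1}; g ≡ 0 at y ∈ {4}; common: ∅.
  x = 6: f ≡ 0 at y ∈ {0}; g ≡ 0 at y ∈ {5}; common: ∅.
Collecting: common zeros = {(0, 6)}, so the count is 1.
Comparison with the Bézout bound: 1 ≤ 1 = deg(f)·deg(g), as expected for curves with no common component (the bound is attained).


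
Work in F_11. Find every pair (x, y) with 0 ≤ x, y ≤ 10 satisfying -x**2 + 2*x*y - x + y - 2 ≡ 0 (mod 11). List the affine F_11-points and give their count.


Affine F_11-points: {(0, 2), (1, 5), (2, 6), (3, 2), (4, 0), (6, 0), (7, 9), (8, 5), (9, 6), (10, 9)}; count = 10.

For each of the 121 pairs (x, y) ∈ F_11², evaluate f(x, y) mod 11. Record the zeros.
  x = 0: [0↦9, 1↦10, 2↦0, 3↦1, 4↦2, 5↦3, 6↦4, 7↦5, 8↦6, 9↦7, 10↦8]  zeros at y ∈ {2}
  x = 1: [0↦7, 1↦10, 2↦2, 3↦5, 4↦8, 5↦0, 6↦3, 7↦6, 8↦9, 9↦1, 10↦4]  zeros at y ∈ {5}
  x = 2: [0↦3, 1↦8, 2↦2, 3↦7, 4↦1, 5↦6, 6↦0, 7↦5, 8↦10, 9↦4, 10↦9]  zeros at y ∈ {6}
  x = 3: [0↦8, 1↦4, 2↦0, 3↦7, 4↦3, 5↦10, 6↦6, 7↦2, 8↦9, 9↦5, 10↦1]  zeros at y ∈ {2}
  x = 4: [0↦0, 1↦9, 2↦7, 3↦5, 4↦3, 5↦1, 6↦10, 7↦8, 8↦6, 9↦4, 10↦2]  zeros at y ∈ {0}
  x = 5: [0↦1, 1↦1, 2↦1, 3↦1, 4↦1, 5↦1, 6↦1, 7↦1, 8↦1, 9↦1, 10↦1]  zeros at y ∈ ∅
  x = 6: [0↦0, 1↦2, 2↦4, 3↦6, 4↦8, 5↦10, 6↦1, 7↦3, 8↦5, 9↦7, 10↦9]  zeros at y ∈ {0}
  x = 7: [0↦8, 1↦1, 2↦5, 3↦9, 4↦2, 5↦6, 6↦10, 7↦3, 8↦7, 9↦0, 10↦4]  zeros at y ∈ {9}
  x = 8: [0↦3, 1↦9, 2↦4, 3↦10, 4↦5, 5↦0, 6↦6, 7↦1, 8↦7, 9↦2, 10↦8]  zeros at y ∈ {5}
  x = 9: [0↦7, 1↦4, 2↦1, 3↦9, 4↦6, 5↦3, 6↦0, 7↦8, 8↦5, 9↦2, 10↦10]  zeros at y ∈ {6}
  x = 10: [0↦9, 1↦8, 2↦7, 3↦6, 4↦5, 5↦4, 6↦3, 7↦2, 8↦1, 9↦0, 10↦10]  zeros at y ∈ {9}
Collecting zeros: affine points = {(0, 2), (1, 5), (2, 6), (3, 2), (4, 0), (6, 0), (7, 9), (8, 5), (9, 6), (10, 9)}.
Total count |C(F_11)_aff| = 10.


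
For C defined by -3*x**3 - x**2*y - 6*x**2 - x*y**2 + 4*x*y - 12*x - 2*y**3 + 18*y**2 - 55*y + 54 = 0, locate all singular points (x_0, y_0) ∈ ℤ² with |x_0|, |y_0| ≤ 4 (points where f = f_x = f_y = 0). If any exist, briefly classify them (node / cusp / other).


Singular points: {(-1, 3)}; classification: cusp.

Compute partial derivatives:
  f_x = -9*x**2 - 2*x*y - 12*x - y**2 + 4*y - 12.
  f_y = -x**2 - 2*x*y + 4*x - 6*y**2 + 36*y - 55.
Scan x_0 ∈ {−4, ..., 4}. For each x_0, f_y(x_0, y) is a polynomial in y; find its integer roots y ∈ {−4, ..., 4}, then test f_x and f at those candidates.
  x = -4: f_y(-4, y) = -6*y**2 + 44*y - 87; no integer root y with |y| ≤ 4.
  x = -3: f_y(-3, y) = -6*y**2 + 42*y - 76; no integer root y with |y| ≤ 4.
  x = -2: f_y(-2, y) = -6*y**2 + 40*y - 67; no integer root y with |y| ≤ 4.
  x = -1: f_y(-1, y) = -6*y**2 + 38*y - 60; vanishes at y ∈ {3}. (-1, 3): f_x = 0, f = 0 — SINGULAR.
  x = 0: f_y(0, y) = -6*y**2 + 36*y - 55; no integer root y with |y| ≤ 4.
  x = 1: f_y(1, y) = -6*y**2 + 34*y - 52; no integer root y with |y| ≤ 4.
  x = 2: f_y(2, y) = -6*y**2 + 32*y - 51; no integer root y with |y| ≤ 4.
  x = 3: f_y(3, y) = -6*y**2 + 30*y - 52; no integer root y with |y| ≤ 4.
  x = 4: f_y(4, y) = -6*y**2 + 28*y - 55; no integer root y with |y| ≤ 4.
Only singular point on the grid: (-1, 3).
Classify: substitute x = -1 + u, y = 3 + v and expand: f = -3*u**3 - u**2*v - u*v**2 - 2*v**3 + v**2.
No constant or linear terms (consistent with a singular point). Quadratic part: v**2. Cubic part: -3*u**3 - u**2*v - u*v**2 - 2*v**3.
The quadratic part v**2 is a perfect square, so there is a single (double) tangent line v = 0, i.e. y = 3. Restricting the cubic part to that line (v = 0) leaves -3*u**3 ≠ 0, so f is not divisible by v and the branch is v² ≈ 3*u**3 to lowest order — this is a cusp.
Classification: cusp.


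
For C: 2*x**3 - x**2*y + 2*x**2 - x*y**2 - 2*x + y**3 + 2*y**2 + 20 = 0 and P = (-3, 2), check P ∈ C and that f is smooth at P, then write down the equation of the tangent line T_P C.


Tangent line at P: 48*x + 23*y + 98 = 0.

Step 1: f(-3, 2) = 0, so P lies on C.
Step 2: partial derivatives
  f_x(x, y) = 6*x**2 - 2*x*y + 4*x - y**2 - 2, f_y(x, y) = -x**2 - 2*x*y + 3*y**2 + 4*y.
  f_x(P) = 48, f_y(P) = 23 (gradient nonzero, so P is smooth).
Step 3: tangent line at P: 48·(x − -3) + 23·(y − 2) = 0.
Expanding: 48*x + 23*y + 98 = 0.


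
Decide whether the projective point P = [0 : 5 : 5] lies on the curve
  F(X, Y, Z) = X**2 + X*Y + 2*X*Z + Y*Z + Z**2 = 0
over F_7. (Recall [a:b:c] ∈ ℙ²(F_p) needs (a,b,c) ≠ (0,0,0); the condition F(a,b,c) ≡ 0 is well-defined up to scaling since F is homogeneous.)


F(0,5,5) ≡ 1 (mod 7); P is NOT on the curve.

Evaluate F(0, 5, 5) term-by-term (mod 7).
  X**2 ↦ 1·0·1·1 = 0
  X*Y ↦ 1·0·5·1 = 0
  2*X*Z ↦ 2·0·1·5 = 0
  Y*Z ↦ 1·1·5·5 = 25
  Z**2 ↦ 1·1·1·25 = 25
Sum: F(0, 5, 5) = (0) + (0) + (0) + (25) + (25) = 50.
Reducing mod 7: 50 ≡ 1 (mod 7).
Since F(a, b, c) ≡ 1 ≠ 0 (mod 7), P does NOT lie on the curve.


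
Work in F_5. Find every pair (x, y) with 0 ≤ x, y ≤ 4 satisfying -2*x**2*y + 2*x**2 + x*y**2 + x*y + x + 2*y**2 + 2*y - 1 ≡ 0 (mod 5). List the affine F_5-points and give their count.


Affine F_5-points: {(3, 0), (4, 0), (4, 1)}; count = 3.

For each of the 25 pairs (x, y) ∈ F_5², evaluate f(x, y) mod 5. Record the zeros.
  x = 0: [0↦4, 1↦3, 2↦1, 3↦3, 4↦4]  zeros at y ∈ ∅
  x = 1: [0↦2, 1↦1, 2↦1, 3↦2, 4↦4]  zeros at y ∈ ∅
  x = 2: [0↦4, 1↦4, 2↦2, 3↦3, 4↦2]  zeros at y ∈ ∅
  x = 3: [0↦0, 1↦2, 2↦4, 3↦1, 4↦3]  zeros at y ∈ {0}
  x = 4: [0↦0, 1↦0, 2↦2, 3↦1, 4↦2]  zeros at y ∈ {0, 1}
Collecting zeros: affine points = {(3, 0), (4, 0), (4, 1)}.
Total count |C(F_5)_aff| = 3.


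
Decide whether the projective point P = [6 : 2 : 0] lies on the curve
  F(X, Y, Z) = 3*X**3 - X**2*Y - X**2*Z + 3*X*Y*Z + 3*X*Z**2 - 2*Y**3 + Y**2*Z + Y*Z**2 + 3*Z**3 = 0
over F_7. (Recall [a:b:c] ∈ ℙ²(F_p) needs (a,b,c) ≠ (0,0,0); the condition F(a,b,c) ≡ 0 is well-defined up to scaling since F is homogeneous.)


F(6,2,0) ≡ 0 (mod 7); P is on the curve.

Evaluate F(6, 2, 0) term-by-term (mod 7).
  3*X**3 ↦ 3·216·1·1 = 648
  -X**2*Y ↦ -1·36·2·1 = -72
  -X**2*Z ↦ -1·36·1·0 = 0
  3*X*Y*Z ↦ 3·6·2·0 = 0
  3*X*Z**2 ↦ 3·6·1·0 = 0
  -2*Y**3 ↦ -2·1·8·1 = -16
  Y**2*Z ↦ 1·1·4·0 = 0
  Y*Z**2 ↦ 1·1·2·0 = 0
  3*Z**3 ↦ 3·1·1·0 = 0
Sum: F(6, 2, 0) = (648) + (-72) + (0) + (0) + (0) + (-16) + (0) + (0) + (0) = 560.
Reducing mod 7: 560 ≡ 0 (mod 7).
Since F(a, b, c) ≡ 0 (mod 7), P lies on the curve.


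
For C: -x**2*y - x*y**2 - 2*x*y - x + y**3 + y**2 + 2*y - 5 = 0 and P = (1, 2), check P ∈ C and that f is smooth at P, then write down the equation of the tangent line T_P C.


Tangent line at P: -13*x + 11*y - 9 = 0.

Step 1: f(1, 2) = 0, so P lies on C.
Step 2: partial derivatives
  f_x(x, y) = -2*x*y - y**2 - 2*y - 1, f_y(x, y) = -x**2 - 2*x*y - 2*x + 3*y**2 + 2*y + 2.
  f_x(P) = -13, f_y(P) = 11 (gradient nonzero, so P is smooth).
Step 3: tangent line at P: -13·(x − 1) + 11·(y − 2) = 0.
Expanding: -13*x + 11*y - 9 = 0.


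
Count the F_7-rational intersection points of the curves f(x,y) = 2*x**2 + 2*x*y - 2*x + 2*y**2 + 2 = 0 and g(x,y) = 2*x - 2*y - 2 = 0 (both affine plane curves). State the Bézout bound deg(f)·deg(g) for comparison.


Common zeros: ∅; count = 0; Bézout bound = 2.

deg(f) = 2, deg(g) = 1, so Bézout bound = 2.
Scan x ∈ F_7. For each x, list the y ∈ F_7 with f(x, y) ≡ 0 and those with g(x, y) ≡ 0 (mod 7); the common zeros in that column are the intersection.
  x = 0: f ≡ 0 at y ∈ ∅; g ≡ 0 at y ∈ {6}; common: ∅.
  x = 1: f ≡ 0 at y ∈ {2, 4}; g ≡ 0 at y ∈ {0}; common: ∅.
  x = 2: f ≡ 0 at y ∈ ∅; g ≡ 0 at y ∈ {1}; common: ∅.
  x = 3: f ≡ 0 at y ∈ {0, 4}; g ≡ 0 at y ∈ {2}; common: ∅.
  x = 4: f ≡ 0 at y ∈ ∅; g ≡ 0 at y ∈ {3}; common: ∅.
  x = 5: f ≡ 0 at y ∈ {0, 2}; g ≡ 0 at y ∈ {4}; common: ∅.
  x = 6: f ≡ 0 at y ∈ ∅; g ≡ 0 at y ∈ {5}; common: ∅.
Collecting: common zeros = ∅, so the count is 0.
Comparison with the Bézout bound: 0 ≤ 2 = deg(f)·deg(g), as expected for curves with no common component (the affine F_7-count falls short of the bound because intersections may lie at infinity, over extension fields, or carry multiplicity).


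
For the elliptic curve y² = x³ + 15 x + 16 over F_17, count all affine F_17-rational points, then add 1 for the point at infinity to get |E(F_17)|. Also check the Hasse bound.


Affine points = {(0, 4), (0, 13), (1, 7), (1, 10), (4, 2), (4, 15), (6, 4), (6, 13), (8, 6), (8, 11), (9, 8), (9, 9), (11, 4), (11, 13), (16, 0)}; affine count = 15; |E(F_17)| = 16.

Discriminant check: Δ ∝ 4a³ + 27b² = 4·15³ + 27·16² = 4·3375 + 27·256 ≡ 12 (mod 17). Nonzero ⇒ E is nonsingular.
For each x ∈ F_17, compute rhs = x³ + 15·x + 16 mod 17, then count y ∈ F_17 with y² ≡ rhs.
  x = 0: rhs = 16, matching y values: 4, 13 (2 points).
  x = 1: rhs = 15, matching y values: 7, 10 (2 points).
  x = 2: rhs = 3, matching y values: none (0 points).
  x = 3: rhs = 3, matching y values: none (0 points).
  x = 4: rhs = 4, matching y values: 2, 15 (2 points).
  x = 5: rhs = 12, matching y values: none (0 points).
  x = 6: rhs = 16, matching y values: 4, 13 (2 points).
  x = 7: rhs = 5, matching y values: none (0 points).
  x = 8: rhs = 2, matching y values: 6, 11 (2 points).
  x = 9: rhs = 13, matching y values: 8, 9 (2 points).
  x = 10: rhs = 10, matching y values: none (0 points).
  x = 11: rhs = 16, matching y values: 4, 13 (2 points).
  x = 12: rhs = 3, matching y values: none (0 points).
  x = 13: rhs = 11, matching y values: none (0 points).
  x = 14: rhs = 12, matching y values: none (0 points).
  x = 15: rhs = 12, matching y values: none (0 points).
  x = 16: rhs = 0, matching y values: 0 (1 points).
Total affine count: 15.
Full point count |E(F_17)| = 15 + 1 = 16.
Hasse bound: |16 − (17+1)| = |-2| = 2 ≤ 2√17 ≈ 8.2462 ✓.


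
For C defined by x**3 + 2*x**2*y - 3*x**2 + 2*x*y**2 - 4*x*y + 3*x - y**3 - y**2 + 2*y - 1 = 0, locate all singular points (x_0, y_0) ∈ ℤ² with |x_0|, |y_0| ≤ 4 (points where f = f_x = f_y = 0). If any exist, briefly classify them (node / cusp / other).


Singular points: {(1, 0)}; classification: cusp.

Compute partial derivatives:
  f_x = 3*x**2 + 4*x*y - 6*x + 2*y**2 - 4*y + 3.
  f_y = 2*x**2 + 4*x*y - 4*x - 3*y**2 - 2*y + 2.
Scan x_0 ∈ {−4, ..., 4}. For each x_0, f_y(x_0, y) is a polynomial in y; find its integer roots y ∈ {−4, ..., 4}, then test f_x and f at those candidates.
  x = -4: f_y(-4, y) = -3*y**2 - 18*y + 50; no integer root y with |y| ≤ 4.
  x = -3: f_y(-3, y) = -3*y**2 - 14*y + 32; no integer root y with |y| ≤ 4.
  x = -2: f_y(-2, y) = -3*y**2 - 10*y + 18; no integer root y with |y| ≤ 4.
  x = -1: f_y(-1, y) = -3*y**2 - 6*y + 8; no integer root y with |y| ≤ 4.
  x = 0: f_y(0, y) = -3*y**2 - 2*y + 2; no integer root y with |y| ≤ 4.
  x = 1: f_y(1, y) = -3*y**2 + 2*y; vanishes at y ∈ {0}. (1, 0): f_x = 0, f = 0 — SINGULAR.
  x = 2: f_y(2, y) = -3*y**2 + 6*y + 2; no integer root y with |y| ≤ 4.
  x = 3: f_y(3, y) = -3*y**2 + 10*y + 8; vanishes at y ∈ {4}. (3, 4): f_x = 76 ≠ 0.
  x = 4: f_y(4, y) = -3*y**2 + 14*y + 18; no integer root y with |y| ≤ 4.
Only singular point on the grid: (1, 0).
Classify: substitute x = 1 + u, y = 0 + v and expand: f = u**3 + 2*u**2*v + 2*u*v**2 - v**3 + v**2.
No constant or linear terms (consistent with a singular point). Quadratic part: v**2. Cubic part: u**3 + 2*u**2*v + 2*u*v**2 - v**3.
The quadratic part v**2 is a perfect square, so there is a single (double) tangent line v = 0, i.e. y = 0. Restricting the cubic part to that line (v = 0) leaves u**3 ≠ 0, so f is not divisible by v and the branch is v² ≈ -u**3 to lowest order — this is a cusp.
Classification: cusp.


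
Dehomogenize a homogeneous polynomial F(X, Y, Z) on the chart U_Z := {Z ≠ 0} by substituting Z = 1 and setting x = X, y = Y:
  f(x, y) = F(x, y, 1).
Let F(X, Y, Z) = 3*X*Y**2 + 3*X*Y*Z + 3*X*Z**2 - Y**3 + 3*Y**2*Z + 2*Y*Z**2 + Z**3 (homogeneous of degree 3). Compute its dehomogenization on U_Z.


f(x, y) = 3*x*y**2 + 3*x*y + 3*x - y**3 + 3*y**2 + 2*y + 1

On U_Z we set Z = 1. Each monomial c·X^i·Y^j·Z^k in F becomes c·x^i·y^j·1^k = c·x^i·y^j.
Substituting Z = 1: F(X, Y, 1) = 3*x*y**2 + 3*x*y + 3*x - y**3 + 3*y**2 + 2*y + 1.
Note: deg(f) ≤ deg(F) = 3; strict inequality happens when F is divisible by Z (lost terms).


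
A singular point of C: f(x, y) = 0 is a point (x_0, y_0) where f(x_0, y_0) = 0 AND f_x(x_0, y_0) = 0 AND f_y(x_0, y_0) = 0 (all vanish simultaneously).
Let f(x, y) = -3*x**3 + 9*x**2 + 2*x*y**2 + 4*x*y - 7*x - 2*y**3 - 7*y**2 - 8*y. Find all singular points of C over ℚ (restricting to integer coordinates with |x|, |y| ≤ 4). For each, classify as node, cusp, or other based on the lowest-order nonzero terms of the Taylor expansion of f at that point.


Singular points: {(1, -1)}; classification: cusp.

Compute partial derivatives:
  f_x = -9*x**2 + 18*x + 2*y**2 + 4*y - 7.
  f_y = 4*x*y + 4*x - 6*y**2 - 14*y - 8.
Scan x_0 ∈ {−4, ..., 4}. For each x_0, f_y(x_0, y) is a polynomial in y; find its integer roots y ∈ {−4, ..., 4}, then test f_x and f at those candidates.
  x = -4: f_y(-4, y) = -6*y**2 - 30*y - 24; vanishes at y ∈ {-4, -1}. (-4, -4): f_x = -207 ≠ 0; (-4, -1): f_x = -225 ≠ 0.
  x = -3: f_y(-3, y) = -6*y**2 - 26*y - 20; vanishes at y ∈ {-1}. (-3, -1): f_x = -144 ≠ 0.
  x = -2: f_y(-2, y) = -6*y**2 - 22*y - 16; vanishes at y ∈ {-1}. (-2, -1): f_x = -81 ≠ 0.
  x = -1: f_y(-1, y) = -6*y**2 - 18*y - 12; vanishes at y ∈ {-2, -1}. (-1, -2): f_x = -34 ≠ 0; (-1, -1): f_x = -36 ≠ 0.
  x = 0: f_y(0, y) = -6*y**2 - 14*y - 8; vanishes at y ∈ {-1}. (0, -1): f_x = -9 ≠ 0.
  x = 1: f_y(1, y) = -6*y**2 - 10*y - 4; vanishes at y ∈ {-1}. (1, -1): f_x = 0, f = 0 — SINGULAR.
  x = 2: f_y(2, y) = -6*y**2 - 6*y; vanishes at y ∈ {-1, 0}. (2, -1): f_x = -9 ≠ 0; (2, 0): f_x = -7 ≠ 0.
  x = 3: f_y(3, y) = -6*y**2 - 2*y + 4; vanishes at y ∈ {-1}. (3, -1): f_x = -36 ≠ 0.
  x = 4: f_y(4, y) = -6*y**2 + 2*y + 8; vanishes at y ∈ {-1}. (4, -1): f_x = -81 ≠ 0.
Only singular point on the grid: (1, -1).
Classify: substitute x = 1 + u, y = -1 + v and expand: f = -3*u**3 + 2*u*v**2 - 2*v**3 + v**2.
No constant or linear terms (consistent with a singular point). Quadratic part: v**2. Cubic part: -3*u**3 + 2*u*v**2 - 2*v**3.
The quadratic part v**2 is a perfect square, so there is a single (double) tangent line v = 0, i.e. y = -1. Restricting the cubic part to that line (v = 0) leaves -3*u**3 ≠ 0, so f is not divisible by v and the branch is v² ≈ 3*u**3 to lowest order — this is a cusp.
Classification: cusp.


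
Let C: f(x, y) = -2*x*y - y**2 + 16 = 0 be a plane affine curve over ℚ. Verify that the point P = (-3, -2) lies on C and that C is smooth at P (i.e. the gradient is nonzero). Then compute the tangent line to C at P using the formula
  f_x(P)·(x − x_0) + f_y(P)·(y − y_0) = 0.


Tangent line at P: 4*x + 10*y + 32 = 0.

Step 1: f(-3, -2) = 0, so P lies on C.
Step 2: partial derivatives
  f_x(x, y) = -2*y, f_y(x, y) = -2*x - 2*y.
  f_x(P) = 4, f_y(P) = 10 (gradient nonzero, so P is smooth).
Step 3: tangent line at P: 4·(x − -3) + 10·(y − -2) = 0.
Expanding: 4*x + 10*y + 32 = 0.


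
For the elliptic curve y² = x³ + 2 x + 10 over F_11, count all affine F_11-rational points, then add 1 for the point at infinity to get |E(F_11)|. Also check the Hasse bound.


Affine points = {(2, 0), (4, 4), (4, 7), (7, 2), (7, 9), (9, 3), (9, 8)}; affine count = 7; |E(F_11)| = 8.

Discriminant check: Δ ∝ 4a³ + 27b² = 4·2³ + 27·10² = 4·8 + 27·100 ≡ 4 (mod 11). Nonzero ⇒ E is nonsingular.
For each x ∈ F_11, compute rhs = x³ + 2·x + 10 mod 11, then count y ∈ F_11 with y² ≡ rhs.
  x = 0: rhs = 10, matching y values: none (0 points).
  x = 1: rhs = 2, matching y values: none (0 points).
  x = 2: rhs = 0, matching y values: 0 (1 points).
  x = 3: rhs = 10, matching y values: none (0 points).
  x = 4: rhs = 5, matching y values: 4, 7 (2 points).
  x = 5: rhs = 2, matching y values: none (0 points).
  x = 6: rhs = 7, matching y values: none (0 points).
  x = 7: rhs = 4, matching y values: 2, 9 (2 points).
  x = 8: rhs = 10, matching y values: none (0 points).
  x = 9: rhs = 9, matching y values: 3, 8 (2 points).
  x = 10: rhs = 7, matching y values: none (0 points).
Total affine count: 7.
Full point count |E(F_11)| = 7 + 1 = 8.
Hasse bound: |8 − (11+1)| = |-4| = 4 ≤ 2√11 ≈ 6.6332 ✓.


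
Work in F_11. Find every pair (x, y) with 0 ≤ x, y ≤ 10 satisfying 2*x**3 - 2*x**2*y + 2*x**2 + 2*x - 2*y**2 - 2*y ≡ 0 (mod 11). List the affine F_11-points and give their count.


Affine F_11-points: {(0, 0), (0, 10), (1, 1), (1, 8), (2, 2), (2, 4), (3, 3), (3, 9), (4, 1), (4, 4), (5, 2), (5, 5), (6, 1), (6, 6), (7, 7), (7, 9), (8, 4), (8, 8), (9, 8), (9, 9), (10, 10)}; count = 21.

For each of the 121 pairs (x, y) ∈ F_11², evaluate f(x, y) mod 11. Record the zeros.
  x = 0: [0↦0, 1↦7, 2↦10, 3↦9, 4↦4, 5↦6, 6↦4, 7↦9, 8↦10, 9↦7, 10↦0]  zeros at y ∈ {0, 10}
  x = 1: [0↦6, 1↦0, 2↦1, 3↦9, 4↦2, 5↦2, 6↦9, 7↦1, 8↦0, 9↦6, 10↦8]  zeros at y ∈ {1, 8}
  x = 2: [0↦6, 1↦5, 2↦0, 3↦2, 4↦0, 5↦5, 6↦6, 7↦3, 8↦7, 9↦7, 10↦3]  zeros at y ∈ {2, 4}
  x = 3: [0↦1, 1↦1, 2↦8, 3↦0, 4↦10, 5↦5, 6↦7, 7↦5, 8↦10, 9↦0, 10↦8]  zeros at y ∈ {3, 9}
  x = 4: [0↦3, 1↦0, 2↦4, 3↦4, 4↦0, 5↦3, 6↦2, 7↦8, 8↦10, 9↦8, 10↦2]  zeros at y ∈ {1, 4}
  x = 5: [0↦2, 1↦3, 2↦0, 3↦4, 4↦4, 5↦0, 6↦3, 7↦2, 8↦8, 9↦10, 10↦8]  zeros at y ∈ {2, 5}
  x = 6: [0↦10, 1↦0, 2↦8, 3↦1, 4↦1, 5↦8, 6↦0, 7↦10, 8↦5, 9↦7, 10↦5]  zeros at y ∈ {1, 6}
  x = 7: [0↦6, 1↦3, 2↦7, 3↦7, 4↦3, 5↦6, 6↦5, 7↦0, 8↦2, 9↦0, 10↦5]  zeros at y ∈ {7, 9}
  x = 8: [0↦2, 1↦2, 2↦9, 3↦1, 4↦0, 5↦6, 6↦8, 7↦6, 8↦0, 9↦1, 10↦9]  zeros at y ∈ {4, 8}
  x = 9: [0↦10, 1↦9, 2↦4, 3↦6, 4↦4, 5↦9, 6↦10, 7↦7, 8↦0, 9↦0, 10↦7]  zeros at y ∈ {8, 9}
  x = 10: [0↦9, 1↦3, 2↦4, 3↦1, 4↦5, 5↦5, 6↦1, 7↦4, 8↦3, 9↦9, 10↦0]  zeros at y ∈ {10}
Collecting zeros: affine points = {(0, 0), (0, 10), (1, 1), (1, 8), (2, 2), (2, 4), (3, 3), (3, 9), (4, 1), (4, 4), (5, 2), (5, 5), (6, 1), (6, 6), (7, 7), (7, 9), (8, 4), (8, 8), (9, 8), (9, 9), (10, 10)}.
Total count |C(F_11)_aff| = 21.


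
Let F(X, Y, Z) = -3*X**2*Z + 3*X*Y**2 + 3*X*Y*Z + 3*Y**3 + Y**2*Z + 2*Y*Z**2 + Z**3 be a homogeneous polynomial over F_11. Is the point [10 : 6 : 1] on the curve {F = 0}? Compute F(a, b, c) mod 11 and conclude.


F(10,6,1) ≡ 7 (mod 11); P is NOT on the curve.

Evaluate F(10, 6, 1) term-by-term (mod 11).
  -3*X**2*Z ↦ -3·100·1·1 = -300
  3*X*Y**2 ↦ 3·10·36·1 = 1080
  3*X*Y*Z ↦ 3·10·6·1 = 180
  3*Y**3 ↦ 3·1·216·1 = 648
  Y**2*Z ↦ 1·1·36·1 = 36
  2*Y*Z**2 ↦ 2·1·6·1 = 12
  Z**3 ↦ 1·1·1·1 = 1
Sum: F(10, 6, 1) = (-300) + (1080) + (180) + (648) + (36) + (12) + (1) = 1657.
Reducing mod 11: 1657 ≡ 7 (mod 11).
Since F(a, b, c) ≡ 7 ≠ 0 (mod 11), P does NOT lie on the curve.


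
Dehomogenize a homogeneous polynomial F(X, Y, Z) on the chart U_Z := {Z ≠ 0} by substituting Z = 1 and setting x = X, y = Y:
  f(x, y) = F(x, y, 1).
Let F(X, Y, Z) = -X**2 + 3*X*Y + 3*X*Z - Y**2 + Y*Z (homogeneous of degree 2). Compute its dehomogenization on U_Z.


f(x, y) = -x**2 + 3*x*y + 3*x - y**2 + y

On U_Z we set Z = 1. Each monomial c·X^i·Y^j·Z^k in F becomes c·x^i·y^j·1^k = c·x^i·y^j.
Substituting Z = 1: F(X, Y, 1) = -x**2 + 3*x*y + 3*x - y**2 + y.
Note: deg(f) ≤ deg(F) = 2; strict inequality happens when F is divisible by Z (lost terms).


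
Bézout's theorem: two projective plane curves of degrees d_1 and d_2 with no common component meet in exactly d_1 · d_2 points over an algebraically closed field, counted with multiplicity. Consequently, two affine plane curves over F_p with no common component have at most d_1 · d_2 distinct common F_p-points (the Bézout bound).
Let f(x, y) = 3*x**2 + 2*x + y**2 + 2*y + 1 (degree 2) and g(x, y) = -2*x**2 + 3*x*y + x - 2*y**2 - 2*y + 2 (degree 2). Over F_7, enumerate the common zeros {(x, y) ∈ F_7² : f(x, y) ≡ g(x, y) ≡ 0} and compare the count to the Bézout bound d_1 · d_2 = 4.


Common zeros: {(1, 3), (3, 2)}; count = 2; Bézout bound = 4.

deg(f) = 2, deg(g) = 2, so Bézout bound = 4.
Scan x ∈ F_7. For each x, list the y ∈ F_7 with f(x, y) ≡ 0 and those with g(x, y) ≡ 0 (mod 7); the common zeros in that column are the intersection.
  x = 0: f ≡ 0 at y ∈ {6}; g ≡ 0 at y ∈ ∅; common: ∅.
  x = 1: f ≡ 0 at y ∈ {2, 3}; g ≡ 0 at y ∈ {1, 3}; common: {3}.
  x = 2: f ≡ 0 at y ∈ ∅; g ≡ 0 at y ∈ ∅; common: ∅.
  x = 3: f ≡ 0 at y ∈ {2, 3}; g ≡ 0 at y ∈ {2, 5}; common: {2}.
  x = 4: f ≡ 0 at y ∈ {6}; g ≡ 0 at y ∈ {2, 3}; common: ∅.
  x = 5: f ≡ 0 at y ∈ ∅; g ≡ 0 at y ∈ {5}; common: ∅.
  x = 6: f ≡ 0 at y ∈ ∅; g ≡ 0 at y ∈ ∅; common: ∅.
Collecting: common zeros = {(1, 3), (3, 2)}, so the count is 2.
Comparison with the Bézout bound: 2 ≤ 4 = deg(f)·deg(g), as expected for curves with no common component (the affine F_7-count falls short of the bound because intersections may lie at infinity, over extension fields, or carry multiplicity).


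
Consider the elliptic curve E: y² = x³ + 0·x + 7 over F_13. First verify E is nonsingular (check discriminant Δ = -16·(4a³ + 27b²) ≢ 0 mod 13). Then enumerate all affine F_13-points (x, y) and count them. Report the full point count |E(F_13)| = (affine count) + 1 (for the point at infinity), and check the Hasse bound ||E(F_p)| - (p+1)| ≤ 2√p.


Affine points = {(7, 5), (7, 8), (8, 5), (8, 8), (11, 5), (11, 8)}; affine count = 6; |E(F_13)| = 7.

Discriminant check: Δ ∝ 4a³ + 27b² = 4·0³ + 27·7² = 4·0 + 27·49 ≡ 10 (mod 13). Nonzero ⇒ E is nonsingular.
For each x ∈ F_13, compute rhs = x³ + 0·x + 7 mod 13, then count y ∈ F_13 with y² ≡ rhs.
  x = 0: rhs = 7, matching y values: none (0 points).
  x = 1: rhs = 8, matching y values: none (0 points).
  x = 2: rhs = 2, matching y values: none (0 points).
  x = 3: rhs = 8, matching y values: none (0 points).
  x = 4: rhs = 6, matching y values: none (0 points).
  x = 5: rhs = 2, matching y values: none (0 points).
  x = 6: rhs = 2, matching y values: none (0 points).
  x = 7: rhs = 12, matching y values: 5, 8 (2 points).
  x = 8: rhs = 12, matching y values: 5, 8 (2 points).
  x = 9: rhs = 8, matching y values: none (0 points).
  x = 10: rhs = 6, matching y values: none (0 points).
  x = 11: rhs = 12, matching y values: 5, 8 (2 points).
  x = 12: rhs = 6, matching y values: none (0 points).
Total affine count: 6.
Full point count |E(F_13)| = 6 + 1 = 7.
Hasse bound: |7 − (13+1)| = |-7| = 7 ≤ 2√13 ≈ 7.2111 ✓.


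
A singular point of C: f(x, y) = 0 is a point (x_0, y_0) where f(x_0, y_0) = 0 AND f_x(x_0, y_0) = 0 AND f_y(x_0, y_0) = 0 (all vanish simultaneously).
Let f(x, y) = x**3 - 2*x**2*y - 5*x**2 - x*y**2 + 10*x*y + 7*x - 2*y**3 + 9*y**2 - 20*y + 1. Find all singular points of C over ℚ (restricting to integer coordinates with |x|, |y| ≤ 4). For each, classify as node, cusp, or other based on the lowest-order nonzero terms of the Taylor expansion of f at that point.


Singular points: {(2, 1)}; classification: node.

Compute partial derivatives:
  f_x = 3*x**2 - 4*x*y - 10*x - y**2 + 10*y + 7.
  f_y = -2*x**2 - 2*x*y + 10*x - 6*y**2 + 18*y - 20.
Scan x_0 ∈ {−4, ..., 4}. For each x_0, f_y(x_0, y) is a polynomial in y; find its integer roots y ∈ {−4, ..., 4}, then test f_x and f at those candidates.
  x = -4: f_y(-4, y) = -6*y**2 + 26*y - 92; no integer root y with |y| ≤ 4.
  x = -3: f_y(-3, y) = -6*y**2 + 24*y - 68; no integer root y with |y| ≤ 4.
  x = -2: f_y(-2, y) = -6*y**2 + 22*y - 48; no integer root y with |y| ≤ 4.
  x = -1: f_y(-1, y) = -6*y**2 + 20*y - 32; no integer root y with |y| ≤ 4.
  x = 0: f_y(0, y) = -6*y**2 + 18*y - 20; no integer root y with |y| ≤ 4.
  x = 1: f_y(1, y) = -6*y**2 + 16*y - 12; no integer root y with |y| ≤ 4.
  x = 2: f_y(2, y) = -6*y**2 + 14*y - 8; vanishes at y ∈ {1}. (2, 1): f_x = 0, f = 0 — SINGULAR.
  x = 3: f_y(3, y) = -6*y**2 + 12*y - 8; no integer root y with |y| ≤ 4.
  x = 4: f_y(4, y) = -6*y**2 + 10*y - 12; no integer root y with |y| ≤ 4.
Only singular point on the grid: (2, 1).
Classify: substitute x = 2 + u, y = 1 + v and expand: f = u**3 - 2*u**2*v - u**2 - u*v**2 - 2*v**3 + v**2.
No constant or linear terms (consistent with a singular point). Quadratic part: -u**2 + v**2. Cubic part: u**3 - 2*u**2*v - u*v**2 - 2*v**3.
The quadratic part v**2 - u**2 = (v − u)(v + u) splits into two distinct linear factors, so there are two distinct tangent lines y − 1 = ±(x − 2) — this is a node (ordinary double point).
Classification: node.
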